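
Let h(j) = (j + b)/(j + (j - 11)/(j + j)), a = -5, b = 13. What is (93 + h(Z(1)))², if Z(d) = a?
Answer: 2374681/289 ≈ 8216.9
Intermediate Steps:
Z(d) = -5
h(j) = (13 + j)/(j + (-11 + j)/(2*j)) (h(j) = (j + 13)/(j + (j - 11)/(j + j)) = (13 + j)/(j + (-11 + j)/((2*j))) = (13 + j)/(j + (-11 + j)*(1/(2*j))) = (13 + j)/(j + (-11 + j)/(2*j)))
(93 + h(Z(1)))² = (93 + 2*(-5)*(13 - 5)/(-11 - 5 + 2*(-5)²))² = (93 + 2*(-5)*8/(-11 - 5 + 2*25))² = (93 + 2*(-5)*8/(-11 - 5 + 50))² = (93 + 2*(-5)*8/34)² = (93 + 2*(-5)*(1/34)*8)² = (93 - 40/17)² = (1541/17)² = 2374681/289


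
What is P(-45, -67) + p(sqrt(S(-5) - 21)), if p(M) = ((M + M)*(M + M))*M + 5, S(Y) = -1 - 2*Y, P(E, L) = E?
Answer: -40 - 96*I*sqrt(3) ≈ -40.0 - 166.28*I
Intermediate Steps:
p(M) = 5 + 4*M**3 (p(M) = ((2*M)*(2*M))*M + 5 = (4*M**2)*M + 5 = 4*M**3 + 5 = 5 + 4*M**3)
P(-45, -67) + p(sqrt(S(-5) - 21)) = -45 + (5 + 4*(sqrt((-1 - 2*(-5)) - 21))**3) = -45 + (5 + 4*(sqrt((-1 + 10) - 21))**3) = -45 + (5 + 4*(sqrt(9 - 21))**3) = -45 + (5 + 4*(sqrt(-12))**3) = -45 + (5 + 4*(2*I*sqrt(3))**3) = -45 + (5 + 4*(-24*I*sqrt(3))) = -45 + (5 - 96*I*sqrt(3)) = -40 - 96*I*sqrt(3)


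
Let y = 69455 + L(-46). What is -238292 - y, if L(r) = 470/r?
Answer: -7077946/23 ≈ -3.0774e+5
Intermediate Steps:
y = 1597230/23 (y = 69455 + 470/(-46) = 69455 + 470*(-1/46) = 69455 - 235/23 = 1597230/23 ≈ 69445.)
-238292 - y = -238292 - 1*1597230/23 = -238292 - 1597230/23 = -7077946/23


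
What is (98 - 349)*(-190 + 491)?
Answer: -75551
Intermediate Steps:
(98 - 349)*(-190 + 491) = -251*301 = -75551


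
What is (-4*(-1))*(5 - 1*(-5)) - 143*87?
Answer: -12401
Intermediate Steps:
(-4*(-1))*(5 - 1*(-5)) - 143*87 = 4*(5 + 5) - 12441 = 4*10 - 12441 = 40 - 12441 = -12401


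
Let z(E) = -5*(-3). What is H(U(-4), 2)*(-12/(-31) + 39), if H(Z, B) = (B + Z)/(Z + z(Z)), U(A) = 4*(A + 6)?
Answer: 12210/713 ≈ 17.125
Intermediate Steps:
z(E) = 15
U(A) = 24 + 4*A (U(A) = 4*(6 + A) = 24 + 4*A)
H(Z, B) = (B + Z)/(15 + Z) (H(Z, B) = (B + Z)/(Z + 15) = (B + Z)/(15 + Z))
H(U(-4), 2)*(-12/(-31) + 39) = ((2 + (24 + 4*(-4)))/(15 + (24 + 4*(-4))))*(-12/(-31) + 39) = ((2 + (24 - 16))/(15 + (24 - 16)))*(-12*(-1/31) + 39) = ((2 + 8)/(15 + 8))*(12/31 + 39) = (10/23)*(1221/31) = 12210/713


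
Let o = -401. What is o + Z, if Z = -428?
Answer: -829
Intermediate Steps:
o + Z = -401 - 428 = -829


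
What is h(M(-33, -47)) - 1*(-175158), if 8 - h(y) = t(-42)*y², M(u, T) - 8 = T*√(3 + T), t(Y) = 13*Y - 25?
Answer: -55287206 - 858784*I*√11 ≈ -5.5287e+7 - 2.8483e+6*I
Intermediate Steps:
t(Y) = -25 + 13*Y
M(u, T) = 8 + T*√(3 + T)
h(y) = 8 + 571*y² (h(y) = 8 - (-25 + 13*(-42))*y² = 8 - (-25 - 546)*y² = 8 - (-571)*y² = 8 + 571*y²)
h(M(-33, -47)) - 1*(-175158) = (8 + 571*(8 - 47*√(3 - 47))²) - 1*(-175158) = (8 + 571*(8 - 94*I*√11)²) + 175158 = 175166 + 571*(8 - 94*I*√11)²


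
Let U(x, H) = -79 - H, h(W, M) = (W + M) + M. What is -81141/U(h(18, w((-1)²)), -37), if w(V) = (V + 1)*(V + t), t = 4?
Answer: 27047/14 ≈ 1931.9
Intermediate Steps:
w(V) = (1 + V)*(4 + V) (w(V) = (V + 1)*(V + 4) = (1 + V)*(4 + V))
h(W, M) = W + 2*M (h(W, M) = (M + W) + M = W + 2*M)
-81141/U(h(18, w((-1)²)), -37) = -81141/(-79 - 1*(-37)) = -81141/(-79 + 37) = -81141/(-42) = -81141*(-1/42) = 27047/14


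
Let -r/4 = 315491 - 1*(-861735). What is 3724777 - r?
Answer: 8433681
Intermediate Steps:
r = -4708904 (r = -4*(315491 - 1*(-861735)) = -4*(315491 + 861735) = -4*1177226 = -4708904)
3724777 - r = 3724777 - 1*(-4708904) = 3724777 + 4708904 = 8433681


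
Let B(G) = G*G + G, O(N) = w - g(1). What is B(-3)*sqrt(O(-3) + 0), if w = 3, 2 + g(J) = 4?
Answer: 6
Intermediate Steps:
g(J) = 2 (g(J) = -2 + 4 = 2)
O(N) = 1 (O(N) = 3 - 1*2 = 3 - 2 = 1)
B(G) = G + G**2 (B(G) = G**2 + G = G + G**2)
B(-3)*sqrt(O(-3) + 0) = (-3*(1 - 3))*sqrt(1 + 0) = (-3*(-2))*sqrt(1) = 6*1 = 6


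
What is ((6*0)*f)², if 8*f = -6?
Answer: 0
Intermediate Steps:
f = -¾ (f = (⅛)*(-6) = -¾ ≈ -0.75000)
((6*0)*f)² = ((6*0)*(-¾))² = (0*(-¾))² = 0² = 0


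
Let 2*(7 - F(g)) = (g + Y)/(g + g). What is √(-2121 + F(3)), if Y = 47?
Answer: I*√76254/6 ≈ 46.024*I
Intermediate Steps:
F(g) = 7 - (47 + g)/(4*g) (F(g) = 7 - (g + 47)/(2*(g + g)) = 7 - (47 + g)/(2*(2*g)) = 7 - (47 + g)*1/(2*g)/2 = 7 - (47 + g)/(4*g))
√(-2121 + F(3)) = √(-2121 + (¼)*(-47 + 27*3)/3) = √(-2121 + (¼)*(⅓)*(-47 + 81)) = √(-2121 + (¼)*(⅓)*34) = √(-2121 + 17/6) = √(-12709/6) = I*√76254/6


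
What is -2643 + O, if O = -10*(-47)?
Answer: -2173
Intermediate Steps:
O = 470
-2643 + O = -2643 + 470 = -2173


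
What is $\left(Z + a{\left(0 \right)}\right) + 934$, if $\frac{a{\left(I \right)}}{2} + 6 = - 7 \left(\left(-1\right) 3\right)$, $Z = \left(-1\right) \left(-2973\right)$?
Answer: $3937$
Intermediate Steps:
$Z = 2973$
$a{\left(I \right)} = 30$ ($a{\left(I \right)} = -12 + 2 \left(- 7 \left(\left(-1\right) 3\right)\right) = -12 + 2 \left(\left(-7\right) \left(-3\right)\right) = -12 + 2 \cdot 21 = -12 + 42 = 30$)
$\left(Z + a{\left(0 \right)}\right) + 934 = \left(2973 + 30\right) + 934 = 3003 + 934 = 3937$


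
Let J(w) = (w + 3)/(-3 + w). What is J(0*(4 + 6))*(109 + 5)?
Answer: -114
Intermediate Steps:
J(w) = (3 + w)/(-3 + w)
J(0*(4 + 6))*(109 + 5) = ((3 + 0*(4 + 6))/(-3 + 0*(4 + 6)))*(109 + 5) = ((3 + 0*10)/(-3 + 0*10))*114 = ((3 + 0)/(-3 + 0))*114 = (3/(-3))*114 = -⅓*3*114 = -1*114 = -114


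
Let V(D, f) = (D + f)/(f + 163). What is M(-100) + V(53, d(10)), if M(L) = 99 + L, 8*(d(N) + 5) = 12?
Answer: -20/29 ≈ -0.68966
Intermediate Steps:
d(N) = -7/2 (d(N) = -5 + (⅛)*12 = -5 + 3/2 = -7/2)
V(D, f) = (D + f)/(163 + f)
M(-100) + V(53, d(10)) = (99 - 100) + (53 - 7/2)/(163 - 7/2) = -1 + (99/2)/(319/2) = -1 + (2/319)*(99/2) = -1 + 9/29 = -20/29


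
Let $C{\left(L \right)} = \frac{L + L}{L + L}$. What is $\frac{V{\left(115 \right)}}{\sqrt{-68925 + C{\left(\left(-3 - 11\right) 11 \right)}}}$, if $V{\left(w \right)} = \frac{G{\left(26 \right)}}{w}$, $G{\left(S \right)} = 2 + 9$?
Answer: $- \frac{11 i \sqrt{17231}}{3963130} \approx - 0.00036434 i$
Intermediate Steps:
$G{\left(S \right)} = 11$
$C{\left(L \right)} = 1$ ($C{\left(L \right)} = \frac{2 L}{2 L} = 2 L \frac{1}{2 L} = 1$)
$V{\left(w \right)} = \frac{11}{w}$
$\frac{V{\left(115 \right)}}{\sqrt{-68925 + C{\left(\left(-3 - 11\right) 11 \right)}}} = \frac{11 \cdot \frac{1}{115}}{\sqrt{-68925 + 1}} = \frac{11 \cdot \frac{1}{115}}{\sqrt{-68924}} = \frac{11}{115 \cdot 2 i \sqrt{17231}} = \frac{11 \left(- \frac{i \sqrt{17231}}{34462}\right)}{115} = - \frac{11 i \sqrt{17231}}{3963130}$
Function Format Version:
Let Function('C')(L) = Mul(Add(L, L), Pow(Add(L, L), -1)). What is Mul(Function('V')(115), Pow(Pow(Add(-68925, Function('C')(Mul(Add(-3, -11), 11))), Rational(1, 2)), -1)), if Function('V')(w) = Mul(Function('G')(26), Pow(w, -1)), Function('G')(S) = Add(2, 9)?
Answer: Mul(Rational(-11, 3963130), I, Pow(17231, Rational(1, 2))) ≈ Mul(-0.00036434, I)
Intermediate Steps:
Function('G')(S) = 11
Function('C')(L) = 1 (Function('C')(L) = Mul(Mul(2, L), Pow(Mul(2, L), -1)) = Mul(Mul(2, L), Mul(Rational(1, 2), Pow(L, -1))) = 1)
Function('V')(w) = Mul(11, Pow(w, -1))
Mul(Function('V')(115), Pow(Pow(Add(-68925, Function('C')(Mul(Add(-3, -11), 11))), Rational(1, 2)), -1)) = Mul(Mul(11, Pow(115, -1)), Pow(Pow(Add(-68925, 1), Rational(1, 2)), -1)) = Mul(Mul(11, Rational(1, 115)), Pow(Pow(-68924, Rational(1, 2)), -1)) = Mul(Rational(11, 115), Pow(Mul(2, I, Pow(17231, Rational(1, 2))), -1)) = Mul(Rational(11, 115), Mul(Rational(-1, 34462), I, Pow(17231, Rational(1, 2)))) = Mul(Rational(-11, 3963130), I, Pow(17231, Rational(1, 2)))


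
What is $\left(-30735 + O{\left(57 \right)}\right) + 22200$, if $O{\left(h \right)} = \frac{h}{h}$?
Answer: $-8534$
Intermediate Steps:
$O{\left(h \right)} = 1$
$\left(-30735 + O{\left(57 \right)}\right) + 22200 = \left(-30735 + 1\right) + 22200 = -30734 + 22200 = -8534$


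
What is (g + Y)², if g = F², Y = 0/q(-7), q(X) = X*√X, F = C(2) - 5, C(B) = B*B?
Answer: 1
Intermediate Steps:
C(B) = B²
F = -1 (F = 2² - 5 = 4 - 5 = -1)
q(X) = X^(3/2)
Y = 0 (Y = 0/((-7)^(3/2)) = 0/((-7*I*√7)) = 0*(I*√7/49) = 0)
g = 1 (g = (-1)² = 1)
(g + Y)² = (1 + 0)² = 1² = 1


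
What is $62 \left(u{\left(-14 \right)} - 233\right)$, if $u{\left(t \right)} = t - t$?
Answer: $-14446$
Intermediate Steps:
$u{\left(t \right)} = 0$
$62 \left(u{\left(-14 \right)} - 233\right) = 62 \left(0 - 233\right) = 62 \left(-233\right) = -14446$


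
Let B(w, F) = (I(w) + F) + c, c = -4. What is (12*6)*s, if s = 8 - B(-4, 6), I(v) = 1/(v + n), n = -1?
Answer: 2232/5 ≈ 446.40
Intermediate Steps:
I(v) = 1/(-1 + v) (I(v) = 1/(v - 1) = 1/(-1 + v))
B(w, F) = -4 + F + 1/(-1 + w) (B(w, F) = (1/(-1 + w) + F) - 4 = (F + 1/(-1 + w)) - 4 = -4 + F + 1/(-1 + w))
s = 31/5 (s = 8 - (1 + (-1 - 4)*(-4 + 6))/(-1 - 4) = 8 - (1 - 5*2)/(-5) = 8 - (-1)*(1 - 10)/5 = 8 - (-1)*(-9)/5 = 8 - 1*9/5 = 8 - 9/5 = 31/5 ≈ 6.2000)
(12*6)*s = (12*6)*(31/5) = 72*(31/5) = 2232/5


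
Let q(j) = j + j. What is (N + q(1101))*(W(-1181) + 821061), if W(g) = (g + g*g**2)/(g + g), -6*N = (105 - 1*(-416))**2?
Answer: -196052879609/3 ≈ -6.5351e+10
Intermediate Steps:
q(j) = 2*j
N = -271441/6 (N = -(105 - 1*(-416))**2/6 = -(105 + 416)**2/6 = -1/6*521**2 = -1/6*271441 = -271441/6 ≈ -45240.)
W(g) = (g + g**3)/(2*g) (W(g) = (g + g**3)/((2*g)) = (g + g**3)*(1/(2*g)) = (g + g**3)/(2*g))
(N + q(1101))*(W(-1181) + 821061) = (-271441/6 + 2*1101)*((1/2 + (1/2)*(-1181)**2) + 821061) = (-271441/6 + 2202)*((1/2 + (1/2)*1394761) + 821061) = -258229*((1/2 + 1394761/2) + 821061)/6 = -258229*(697381 + 821061)/6 = -258229/6*1518442 = -196052879609/3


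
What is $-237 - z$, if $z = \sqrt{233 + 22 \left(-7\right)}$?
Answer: $-237 - \sqrt{79} \approx -245.89$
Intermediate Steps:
$z = \sqrt{79}$ ($z = \sqrt{233 - 154} = \sqrt{79} \approx 8.8882$)
$-237 - z = -237 - \sqrt{79}$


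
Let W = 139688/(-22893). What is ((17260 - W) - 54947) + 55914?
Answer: 417410399/22893 ≈ 18233.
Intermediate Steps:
W = -139688/22893 (W = 139688*(-1/22893) = -139688/22893 ≈ -6.1018)
((17260 - W) - 54947) + 55914 = ((17260 - 1*(-139688/22893)) - 54947) + 55914 = ((17260 + 139688/22893) - 54947) + 55914 = (395272868/22893 - 54947) + 55914 = -862628803/22893 + 55914 = 417410399/22893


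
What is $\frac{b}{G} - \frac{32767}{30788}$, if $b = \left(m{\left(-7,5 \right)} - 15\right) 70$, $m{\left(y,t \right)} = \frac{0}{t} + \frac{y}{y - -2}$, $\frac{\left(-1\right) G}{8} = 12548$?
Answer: $- \frac{25468534}{24145489} \approx -1.0548$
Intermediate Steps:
$G = -100384$ ($G = \left(-8\right) 12548 = -100384$)
$m{\left(y,t \right)} = \frac{y}{2 + y}$ ($m{\left(y,t \right)} = 0 + \frac{y}{y + 2} = 0 + \frac{y}{2 + y} = \frac{y}{2 + y}$)
$b = -952$ ($b = \left(- \frac{7}{2 - 7} - 15\right) 70 = \left(- \frac{7}{-5} - 15\right) 70 = \left(\left(-7\right) \left(- \frac{1}{5}\right) - 15\right) 70 = \left(\frac{7}{5} - 15\right) 70 = \left(- \frac{68}{5}\right) 70 = -952$)
$\frac{b}{G} - \frac{32767}{30788} = - \frac{952}{-100384} - \frac{32767}{30788} = \left(-952\right) \left(- \frac{1}{100384}\right) - \frac{32767}{30788} = \frac{119}{12548} - \frac{32767}{30788} = - \frac{25468534}{24145489}$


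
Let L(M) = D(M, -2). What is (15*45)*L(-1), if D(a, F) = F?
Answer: -1350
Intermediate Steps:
L(M) = -2
(15*45)*L(-1) = (15*45)*(-2) = 675*(-2) = -1350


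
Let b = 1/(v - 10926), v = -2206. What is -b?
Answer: 1/13132 ≈ 7.6150e-5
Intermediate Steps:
b = -1/13132 (b = 1/(-2206 - 10926) = 1/(-13132) = -1/13132 ≈ -7.6150e-5)
-b = -1*(-1/13132) = 1/13132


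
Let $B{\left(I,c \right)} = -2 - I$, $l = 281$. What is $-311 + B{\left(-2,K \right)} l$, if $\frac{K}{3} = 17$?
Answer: $-311$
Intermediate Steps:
$K = 51$ ($K = 3 \cdot 17 = 51$)
$-311 + B{\left(-2,K \right)} l = -311 + \left(-2 - -2\right) 281 = -311 + \left(-2 + 2\right) 281 = -311 + 0 \cdot 281 = -311 + 0 = -311$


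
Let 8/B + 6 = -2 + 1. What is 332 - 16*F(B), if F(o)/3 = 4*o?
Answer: 3860/7 ≈ 551.43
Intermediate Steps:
B = -8/7 (B = 8/(-6 + (-2 + 1)) = 8/(-6 - 1) = 8/(-7) = 8*(-⅐) = -8/7 ≈ -1.1429)
F(o) = 12*o (F(o) = 3*(4*o) = 12*o)
332 - 16*F(B) = 332 - 192*(-8)/7 = 332 - 16*(-96/7) = 332 + 1536/7 = 3860/7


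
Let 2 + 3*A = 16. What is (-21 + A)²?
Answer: 2401/9 ≈ 266.78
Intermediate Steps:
A = 14/3 (A = -⅔ + (⅓)*16 = -⅔ + 16/3 = 14/3 ≈ 4.6667)
(-21 + A)² = (-21 + 14/3)² = (-49/3)² = 2401/9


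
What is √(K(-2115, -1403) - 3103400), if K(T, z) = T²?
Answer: 5*√54793 ≈ 1170.4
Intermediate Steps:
√(K(-2115, -1403) - 3103400) = √((-2115)² - 3103400) = √(4473225 - 3103400) = √1369825 = 5*√54793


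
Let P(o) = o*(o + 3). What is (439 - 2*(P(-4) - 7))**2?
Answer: 198025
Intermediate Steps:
P(o) = o*(3 + o)
(439 - 2*(P(-4) - 7))**2 = (439 - 2*(-4*(3 - 4) - 7))**2 = (439 - 2*(-4*(-1) - 7))**2 = (439 - 2*(4 - 7))**2 = (439 - 2*(-3))**2 = (439 + 6)**2 = 445**2 = 198025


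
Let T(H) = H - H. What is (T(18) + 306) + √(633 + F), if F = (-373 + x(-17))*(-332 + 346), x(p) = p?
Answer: 306 + I*√4827 ≈ 306.0 + 69.477*I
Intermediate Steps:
T(H) = 0
F = -5460 (F = (-373 - 17)*(-332 + 346) = -390*14 = -5460)
(T(18) + 306) + √(633 + F) = (0 + 306) + √(633 - 5460) = 306 + √(-4827) = 306 + I*√4827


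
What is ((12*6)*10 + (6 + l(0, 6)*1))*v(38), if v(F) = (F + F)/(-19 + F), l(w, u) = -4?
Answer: 2888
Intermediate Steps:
v(F) = 2*F/(-19 + F) (v(F) = (2*F)/(-19 + F) = 2*F/(-19 + F))
((12*6)*10 + (6 + l(0, 6)*1))*v(38) = ((12*6)*10 + (6 - 4*1))*(2*38/(-19 + 38)) = (72*10 + (6 - 4))*(2*38/19) = (720 + 2)*(2*38*(1/19)) = 722*4 = 2888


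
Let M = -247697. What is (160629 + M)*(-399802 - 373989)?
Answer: 67372434788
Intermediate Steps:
(160629 + M)*(-399802 - 373989) = (160629 - 247697)*(-399802 - 373989) = -87068*(-773791) = 67372434788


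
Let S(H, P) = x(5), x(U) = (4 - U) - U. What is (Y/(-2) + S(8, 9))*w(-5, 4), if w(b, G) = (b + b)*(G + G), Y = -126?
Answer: -4560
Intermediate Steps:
w(b, G) = 4*G*b (w(b, G) = (2*b)*(2*G) = 4*G*b)
x(U) = 4 - 2*U
S(H, P) = -6 (S(H, P) = 4 - 2*5 = 4 - 10 = -6)
(Y/(-2) + S(8, 9))*w(-5, 4) = (-126/(-2) - 6)*(4*4*(-5)) = (-126*(-1/2) - 6)*(-80) = (63 - 6)*(-80) = 57*(-80) = -4560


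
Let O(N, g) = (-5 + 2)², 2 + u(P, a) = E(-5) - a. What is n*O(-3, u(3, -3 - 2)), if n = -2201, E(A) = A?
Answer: -19809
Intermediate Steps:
u(P, a) = -7 - a (u(P, a) = -2 + (-5 - a) = -7 - a)
O(N, g) = 9 (O(N, g) = (-3)² = 9)
n*O(-3, u(3, -3 - 2)) = -2201*9 = -19809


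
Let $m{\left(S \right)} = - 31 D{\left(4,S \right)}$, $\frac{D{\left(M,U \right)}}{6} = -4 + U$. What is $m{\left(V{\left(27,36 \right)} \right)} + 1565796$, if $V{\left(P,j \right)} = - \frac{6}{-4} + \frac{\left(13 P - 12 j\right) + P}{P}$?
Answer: $1566633$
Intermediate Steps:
$D{\left(M,U \right)} = -24 + 6 U$ ($D{\left(M,U \right)} = 6 \left(-4 + U\right) = -24 + 6 U$)
$V{\left(P,j \right)} = \frac{3}{2} + \frac{- 12 j + 14 P}{P}$ ($V{\left(P,j \right)} = \left(-6\right) \left(- \frac{1}{4}\right) + \frac{\left(- 12 j + 13 P\right) + P}{P} = \frac{3}{2} + \frac{- 12 j + 14 P}{P}$)
$m{\left(S \right)} = 744 - 186 S$ ($m{\left(S \right)} = - 31 \left(-24 + 6 S\right) = 744 - 186 S$)
$m{\left(V{\left(27,36 \right)} \right)} + 1565796 = \left(744 - 186 \left(\frac{31}{2} - \frac{432}{27}\right)\right) + 1565796 = \left(744 - 186 \left(\frac{31}{2} - 432 \cdot \frac{1}{27}\right)\right) + 1565796 = \left(744 - 186 \left(\frac{31}{2} - 16\right)\right) + 1565796 = \left(744 - -93\right) + 1565796 = \left(744 + 93\right) + 1565796 = 837 + 1565796 = 1566633$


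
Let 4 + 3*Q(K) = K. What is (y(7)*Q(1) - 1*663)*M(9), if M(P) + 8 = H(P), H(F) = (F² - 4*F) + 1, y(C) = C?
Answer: -25460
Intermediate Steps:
Q(K) = -4/3 + K/3
H(F) = 1 + F² - 4*F
M(P) = -7 + P² - 4*P (M(P) = -8 + (1 + P² - 4*P) = -7 + P² - 4*P)
(y(7)*Q(1) - 1*663)*M(9) = (7*(-4/3 + (⅓)*1) - 1*663)*(-7 + 9² - 4*9) = (7*(-4/3 + ⅓) - 663)*(-7 + 81 - 36) = (7*(-1) - 663)*38 = (-7 - 663)*38 = -670*38 = -25460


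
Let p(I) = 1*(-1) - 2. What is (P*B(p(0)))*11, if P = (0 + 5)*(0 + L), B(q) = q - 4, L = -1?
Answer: 385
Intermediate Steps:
p(I) = -3 (p(I) = -1 - 2 = -3)
B(q) = -4 + q
P = -5 (P = (0 + 5)*(0 - 1) = 5*(-1) = -5)
(P*B(p(0)))*11 = -5*(-4 - 3)*11 = -5*(-7)*11 = 35*11 = 385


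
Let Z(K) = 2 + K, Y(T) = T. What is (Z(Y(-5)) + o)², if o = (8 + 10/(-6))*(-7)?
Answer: 20164/9 ≈ 2240.4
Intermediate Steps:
o = -133/3 (o = (8 + 10*(-⅙))*(-7) = (8 - 5/3)*(-7) = (19/3)*(-7) = -133/3 ≈ -44.333)
(Z(Y(-5)) + o)² = ((2 - 5) - 133/3)² = (-3 - 133/3)² = (-142/3)² = 20164/9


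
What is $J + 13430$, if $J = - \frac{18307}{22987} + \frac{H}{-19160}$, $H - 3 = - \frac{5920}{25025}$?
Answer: $\frac{29602755331934203}{2204356754600} \approx 13429.0$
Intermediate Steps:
$H = \frac{13831}{5005}$ ($H = 3 - \frac{5920}{25025} = 3 - \frac{1184}{5005} = \frac{13831}{5005} \approx 2.7634$)
$J = - \frac{1755882343797}{2204356754600}$ ($J = - \frac{18307}{22987} + \frac{13831}{5005 \left(-19160\right)} = \left(-18307\right) \frac{1}{22987} + \frac{13831}{5005} \left(- \frac{1}{19160}\right) = - \frac{18307}{22987} - \frac{13831}{95895800} = - \frac{1755882343797}{2204356754600} \approx -0.79655$)
$J + 13430 = - \frac{1755882343797}{2204356754600} + 13430 = \frac{29602755331934203}{2204356754600}$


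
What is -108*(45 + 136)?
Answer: -19548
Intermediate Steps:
-108*(45 + 136) = -108*181 = -19548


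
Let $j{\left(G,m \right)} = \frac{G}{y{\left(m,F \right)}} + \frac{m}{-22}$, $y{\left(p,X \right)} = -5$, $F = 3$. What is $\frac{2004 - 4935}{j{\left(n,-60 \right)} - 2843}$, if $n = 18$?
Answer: $\frac{161205}{156413} \approx 1.0306$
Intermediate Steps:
$j{\left(G,m \right)} = - \frac{G}{5} - \frac{m}{22}$ ($j{\left(G,m \right)} = \frac{G}{-5} + \frac{m}{-22} = G \left(- \frac{1}{5}\right) + m \left(- \frac{1}{22}\right) = - \frac{G}{5} - \frac{m}{22}$)
$\frac{2004 - 4935}{j{\left(n,-60 \right)} - 2843} = \frac{2004 - 4935}{\left(\left(- \frac{1}{5}\right) 18 - - \frac{30}{11}\right) - 2843} = - \frac{2931}{\left(- \frac{18}{5} + \frac{30}{11}\right) - 2843} = - \frac{2931}{- \frac{48}{55} - 2843} = - \frac{2931}{- \frac{156413}{55}} = \left(-2931\right) \left(- \frac{55}{156413}\right) = \frac{161205}{156413}$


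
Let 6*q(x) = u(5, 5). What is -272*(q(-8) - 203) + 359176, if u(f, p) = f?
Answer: 1242496/3 ≈ 4.1417e+5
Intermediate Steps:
q(x) = 5/6 (q(x) = (1/6)*5 = 5/6)
-272*(q(-8) - 203) + 359176 = -272*(5/6 - 203) + 359176 = -272*(-1213/6) + 359176 = 164968/3 + 359176 = 1242496/3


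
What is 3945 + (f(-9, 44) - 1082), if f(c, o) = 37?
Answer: 2900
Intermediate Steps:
3945 + (f(-9, 44) - 1082) = 3945 + (37 - 1082) = 3945 - 1045 = 2900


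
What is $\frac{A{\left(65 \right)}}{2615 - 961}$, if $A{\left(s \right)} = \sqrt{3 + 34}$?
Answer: $\frac{\sqrt{37}}{1654} \approx 0.0036776$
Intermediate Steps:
$A{\left(s \right)} = \sqrt{37}$
$\frac{A{\left(65 \right)}}{2615 - 961} = \frac{\sqrt{37}}{2615 - 961} = \frac{\sqrt{37}}{1654}$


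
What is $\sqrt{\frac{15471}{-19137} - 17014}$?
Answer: $\frac{i \sqrt{692360476477}}{6379} \approx 130.44 i$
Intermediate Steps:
$\sqrt{\frac{15471}{-19137} - 17014} = \sqrt{15471 \left(- \frac{1}{19137}\right) - 17014} = \sqrt{- \frac{5157}{6379} - 17014} = \sqrt{- \frac{108537463}{6379}} = \frac{i \sqrt{692360476477}}{6379}$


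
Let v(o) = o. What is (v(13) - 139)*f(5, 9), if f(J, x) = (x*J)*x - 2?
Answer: -50778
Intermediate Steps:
f(J, x) = -2 + J*x² (f(J, x) = (J*x)*x - 2 = J*x² - 2 = -2 + J*x²)
(v(13) - 139)*f(5, 9) = (13 - 139)*(-2 + 5*9²) = -126*(-2 + 5*81) = -126*(-2 + 405) = -126*403 = -50778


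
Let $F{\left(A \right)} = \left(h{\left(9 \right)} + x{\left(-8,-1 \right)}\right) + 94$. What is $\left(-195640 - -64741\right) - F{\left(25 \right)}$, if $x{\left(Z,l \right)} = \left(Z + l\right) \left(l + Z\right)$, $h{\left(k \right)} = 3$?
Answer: $-131077$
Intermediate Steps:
$x{\left(Z,l \right)} = \left(Z + l\right)^{2}$ ($x{\left(Z,l \right)} = \left(Z + l\right) \left(Z + l\right) = \left(Z + l\right)^{2}$)
$F{\left(A \right)} = 178$ ($F{\left(A \right)} = \left(3 + \left(-8 - 1\right)^{2}\right) + 94 = \left(3 + \left(-9\right)^{2}\right) + 94 = \left(3 + 81\right) + 94 = 84 + 94 = 178$)
$\left(-195640 - -64741\right) - F{\left(25 \right)} = \left(-195640 - -64741\right) - 178 = \left(-195640 + 64741\right) - 178 = -130899 - 178 = -131077$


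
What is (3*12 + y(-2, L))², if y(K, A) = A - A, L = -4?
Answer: 1296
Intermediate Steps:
y(K, A) = 0
(3*12 + y(-2, L))² = (3*12 + 0)² = (36 + 0)² = 36² = 1296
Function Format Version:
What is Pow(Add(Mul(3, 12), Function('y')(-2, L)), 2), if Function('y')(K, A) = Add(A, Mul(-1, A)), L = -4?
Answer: 1296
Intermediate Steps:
Function('y')(K, A) = 0
Pow(Add(Mul(3, 12), Function('y')(-2, L)), 2) = Pow(Add(Mul(3, 12), 0), 2) = Pow(Add(36, 0), 2) = Pow(36, 2) = 1296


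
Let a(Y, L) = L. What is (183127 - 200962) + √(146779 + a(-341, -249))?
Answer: -17835 + √146530 ≈ -17452.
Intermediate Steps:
(183127 - 200962) + √(146779 + a(-341, -249)) = (183127 - 200962) + √(146779 - 249) = -17835 + √146530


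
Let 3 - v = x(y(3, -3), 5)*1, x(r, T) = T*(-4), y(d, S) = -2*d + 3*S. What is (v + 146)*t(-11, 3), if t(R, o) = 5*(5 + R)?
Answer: -5070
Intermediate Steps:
x(r, T) = -4*T
t(R, o) = 25 + 5*R
v = 23 (v = 3 - (-4*5) = 3 - (-20) = 3 - 1*(-20) = 3 + 20 = 23)
(v + 146)*t(-11, 3) = (23 + 146)*(25 + 5*(-11)) = 169*(25 - 55) = 169*(-30) = -5070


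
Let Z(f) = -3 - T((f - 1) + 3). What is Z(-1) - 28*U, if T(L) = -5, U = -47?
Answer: 1318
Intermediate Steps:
Z(f) = 2 (Z(f) = -3 - 1*(-5) = -3 + 5 = 2)
Z(-1) - 28*U = 2 - 28*(-47) = 2 + 1316 = 1318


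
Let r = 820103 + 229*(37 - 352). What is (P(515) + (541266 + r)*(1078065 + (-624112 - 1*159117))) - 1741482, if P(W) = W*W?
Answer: 380111119367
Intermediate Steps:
P(W) = W²
r = 747968 (r = 820103 + 229*(-315) = 820103 - 72135 = 747968)
(P(515) + (541266 + r)*(1078065 + (-624112 - 1*159117))) - 1741482 = (515² + (541266 + 747968)*(1078065 + (-624112 - 1*159117))) - 1741482 = (265225 + 1289234*(1078065 + (-624112 - 159117))) - 1741482 = (265225 + 1289234*(1078065 - 783229)) - 1741482 = (265225 + 1289234*294836) - 1741482 = (265225 + 380112595624) - 1741482 = 380112860849 - 1741482 = 380111119367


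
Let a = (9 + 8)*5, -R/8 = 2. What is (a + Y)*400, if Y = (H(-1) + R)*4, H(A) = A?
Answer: 6800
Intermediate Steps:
R = -16 (R = -8*2 = -16)
a = 85 (a = 17*5 = 85)
Y = -68 (Y = (-1 - 16)*4 = -17*4 = -68)
(a + Y)*400 = (85 - 68)*400 = 17*400 = 6800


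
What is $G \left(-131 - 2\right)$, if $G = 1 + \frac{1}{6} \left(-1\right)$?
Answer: $- \frac{665}{6} \approx -110.83$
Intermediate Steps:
$G = \frac{5}{6}$ ($G = 1 + \frac{1}{6} \left(-1\right) = 1 - \frac{1}{6} = \frac{5}{6} \approx 0.83333$)
$G \left(-131 - 2\right) = \frac{5 \left(-131 - 2\right)}{6} = \frac{5}{6} \left(-133\right) = - \frac{665}{6}$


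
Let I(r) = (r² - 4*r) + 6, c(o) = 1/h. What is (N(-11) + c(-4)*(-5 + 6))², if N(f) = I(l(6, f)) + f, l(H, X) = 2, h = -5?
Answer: 2116/25 ≈ 84.640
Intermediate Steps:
c(o) = -⅕ (c(o) = 1/(-5) = -⅕)
I(r) = 6 + r² - 4*r
N(f) = 2 + f (N(f) = (6 + 2² - 4*2) + f = (6 + 4 - 8) + f = 2 + f)
(N(-11) + c(-4)*(-5 + 6))² = ((2 - 11) - (-5 + 6)/5)² = (-9 - ⅕*1)² = (-9 - ⅕)² = (-46/5)² = 2116/25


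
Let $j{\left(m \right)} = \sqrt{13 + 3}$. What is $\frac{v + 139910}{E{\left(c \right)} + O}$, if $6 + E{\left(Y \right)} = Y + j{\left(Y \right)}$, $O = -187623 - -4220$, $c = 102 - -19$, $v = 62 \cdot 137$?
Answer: $- \frac{37101}{45821} \approx -0.80969$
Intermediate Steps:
$v = 8494$
$c = 121$ ($c = 102 + 19 = 121$)
$O = -183403$ ($O = -187623 + 4220 = -183403$)
$j{\left(m \right)} = 4$ ($j{\left(m \right)} = \sqrt{16} = 4$)
$E{\left(Y \right)} = -2 + Y$ ($E{\left(Y \right)} = -6 + \left(Y + 4\right) = -6 + \left(4 + Y\right) = -2 + Y$)
$\frac{v + 139910}{E{\left(c \right)} + O} = \frac{8494 + 139910}{\left(-2 + 121\right) - 183403} = \frac{148404}{119 - 183403} = \frac{148404}{-183284} = 148404 \left(- \frac{1}{183284}\right) = - \frac{37101}{45821}$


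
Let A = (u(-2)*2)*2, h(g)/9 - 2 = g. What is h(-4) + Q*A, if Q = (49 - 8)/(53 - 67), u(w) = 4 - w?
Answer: -618/7 ≈ -88.286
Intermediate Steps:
h(g) = 18 + 9*g
Q = -41/14 (Q = 41/(-14) = 41*(-1/14) = -41/14 ≈ -2.9286)
A = 24 (A = ((4 - 1*(-2))*2)*2 = ((4 + 2)*2)*2 = (6*2)*2 = 12*2 = 24)
h(-4) + Q*A = (18 + 9*(-4)) - 41/14*24 = (18 - 36) - 492/7 = -18 - 492/7 = -618/7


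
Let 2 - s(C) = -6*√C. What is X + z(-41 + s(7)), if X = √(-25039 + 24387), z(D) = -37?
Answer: -37 + 2*I*√163 ≈ -37.0 + 25.534*I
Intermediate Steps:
s(C) = 2 + 6*√C (s(C) = 2 - (-6)*√C = 2 + 6*√C)
X = 2*I*√163 (X = √(-652) = 2*I*√163 ≈ 25.534*I)
X + z(-41 + s(7)) = 2*I*√163 - 37 = -37 + 2*I*√163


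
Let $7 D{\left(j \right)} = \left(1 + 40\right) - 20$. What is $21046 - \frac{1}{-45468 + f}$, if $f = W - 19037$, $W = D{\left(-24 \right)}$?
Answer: $\frac{1357509093}{64502} \approx 21046.0$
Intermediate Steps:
$D{\left(j \right)} = 3$ ($D{\left(j \right)} = \frac{\left(1 + 40\right) - 20}{7} = \frac{41 - 20}{7} = \frac{1}{7} \cdot 21 = 3$)
$W = 3$
$f = -19034$ ($f = 3 - 19037 = -19034$)
$21046 - \frac{1}{-45468 + f} = 21046 - \frac{1}{-45468 - 19034} = 21046 - \frac{1}{-64502} = 21046 - - \frac{1}{64502} = 21046 + \frac{1}{64502} = \frac{1357509093}{64502}$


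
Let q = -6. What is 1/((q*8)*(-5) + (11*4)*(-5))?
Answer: 1/20 ≈ 0.050000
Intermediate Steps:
1/((q*8)*(-5) + (11*4)*(-5)) = 1/(-6*8*(-5) + (11*4)*(-5)) = 1/(-48*(-5) + 44*(-5)) = 1/(240 - 220) = 1/20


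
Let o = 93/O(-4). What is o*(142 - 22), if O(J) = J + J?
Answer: -1395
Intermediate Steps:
O(J) = 2*J
o = -93/8 (o = 93/((2*(-4))) = 93/(-8) = 93*(-1/8) = -93/8 ≈ -11.625)
o*(142 - 22) = -93*(142 - 22)/8 = -93/8*120 = -1395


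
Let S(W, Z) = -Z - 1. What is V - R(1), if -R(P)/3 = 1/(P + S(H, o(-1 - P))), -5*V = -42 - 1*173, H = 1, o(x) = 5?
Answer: 212/5 ≈ 42.400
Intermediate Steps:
S(W, Z) = -1 - Z
V = 43 (V = -(-42 - 1*173)/5 = -(-42 - 173)/5 = -⅕*(-215) = 43)
R(P) = -3/(-6 + P) (R(P) = -3/(P + (-1 - 1*5)) = -3/(P + (-1 - 5)) = -3/(P - 6) = -3/(-6 + P))
V - R(1) = 43 - (-3)/(-6 + 1) = 43 - (-3)/(-5) = 43 - (-3)*(-1)/5 = 43 - 1*⅗ = 43 - ⅗ = 212/5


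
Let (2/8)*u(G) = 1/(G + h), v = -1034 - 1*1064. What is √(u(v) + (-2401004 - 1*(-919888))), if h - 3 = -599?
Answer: I*√2687350203138/1347 ≈ 1217.0*I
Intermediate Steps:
h = -596 (h = 3 - 599 = -596)
v = -2098 (v = -1034 - 1064 = -2098)
u(G) = 4/(-596 + G) (u(G) = 4/(G - 596) = 4/(-596 + G))
√(u(v) + (-2401004 - 1*(-919888))) = √(4/(-596 - 2098) + (-2401004 - 1*(-919888))) = √(4/(-2694) + (-2401004 + 919888)) = √(4*(-1/2694) - 1481116) = √(-2/1347 - 1481116) = √(-1995063254/1347) = I*√2687350203138/1347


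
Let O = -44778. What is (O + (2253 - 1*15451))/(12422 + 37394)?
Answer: -7247/6227 ≈ -1.1638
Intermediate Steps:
(O + (2253 - 1*15451))/(12422 + 37394) = (-44778 + (2253 - 1*15451))/(12422 + 37394) = (-44778 + (2253 - 15451))/49816 = (-44778 - 13198)*(1/49816) = -57976*1/49816 = -7247/6227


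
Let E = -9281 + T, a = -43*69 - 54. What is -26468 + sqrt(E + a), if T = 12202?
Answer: -26468 + 10*I ≈ -26468.0 + 10.0*I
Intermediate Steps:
a = -3021 (a = -2967 - 54 = -3021)
E = 2921 (E = -9281 + 12202 = 2921)
-26468 + sqrt(E + a) = -26468 + sqrt(2921 - 3021) = -26468 + sqrt(-100) = -26468 + 10*I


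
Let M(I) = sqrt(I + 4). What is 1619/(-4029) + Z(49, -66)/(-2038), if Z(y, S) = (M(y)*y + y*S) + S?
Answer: 4998089/4105551 - 49*sqrt(53)/2038 ≈ 1.0424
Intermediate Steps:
M(I) = sqrt(4 + I)
Z(y, S) = S + S*y + y*sqrt(4 + y) (Z(y, S) = (sqrt(4 + y)*y + y*S) + S = (y*sqrt(4 + y) + S*y) + S = (S*y + y*sqrt(4 + y)) + S = S + S*y + y*sqrt(4 + y))
1619/(-4029) + Z(49, -66)/(-2038) = 1619/(-4029) + (-66 - 66*49 + 49*sqrt(4 + 49))/(-2038) = 1619*(-1/4029) + (-66 - 3234 + 49*sqrt(53))*(-1/2038) = -1619/4029 + (-3300 + 49*sqrt(53))*(-1/2038) = -1619/4029 + (1650/1019 - 49*sqrt(53)/2038) = 4998089/4105551 - 49*sqrt(53)/2038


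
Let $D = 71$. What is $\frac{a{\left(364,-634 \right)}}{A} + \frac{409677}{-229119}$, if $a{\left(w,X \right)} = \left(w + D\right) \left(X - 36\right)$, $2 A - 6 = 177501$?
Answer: $- \frac{2083575761}{410810367} \approx -5.0719$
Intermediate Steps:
$A = \frac{177507}{2}$ ($A = 3 + \frac{1}{2} \cdot 177501 = 3 + \frac{177501}{2} = \frac{177507}{2} \approx 88754.0$)
$a{\left(w,X \right)} = \left(-36 + X\right) \left(71 + w\right)$ ($a{\left(w,X \right)} = \left(w + 71\right) \left(X - 36\right) = \left(71 + w\right) \left(-36 + X\right) = \left(-36 + X\right) \left(71 + w\right)$)
$\frac{a{\left(364,-634 \right)}}{A} + \frac{409677}{-229119} = \frac{-2556 - 13104 + 71 \left(-634\right) - 230776}{\frac{177507}{2}} + \frac{409677}{-229119} = \left(-2556 - 13104 - 45014 - 230776\right) \frac{2}{177507} + 409677 \left(- \frac{1}{229119}\right) = \left(-291450\right) \frac{2}{177507} - \frac{136559}{76373} = - \frac{194300}{59169} - \frac{136559}{76373} = - \frac{2083575761}{410810367}$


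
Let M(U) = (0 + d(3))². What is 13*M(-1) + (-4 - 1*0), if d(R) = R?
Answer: 113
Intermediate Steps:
M(U) = 9 (M(U) = (0 + 3)² = 3² = 9)
13*M(-1) + (-4 - 1*0) = 13*9 + (-4 - 1*0) = 117 + (-4 + 0) = 117 - 4 = 113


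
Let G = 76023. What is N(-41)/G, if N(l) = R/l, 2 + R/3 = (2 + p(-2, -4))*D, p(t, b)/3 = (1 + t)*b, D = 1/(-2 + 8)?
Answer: -1/3116943 ≈ -3.2083e-7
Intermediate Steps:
D = ⅙ (D = 1/6 = ⅙ ≈ 0.16667)
p(t, b) = 3*b*(1 + t) (p(t, b) = 3*((1 + t)*b) = 3*(b*(1 + t)) = 3*b*(1 + t))
R = 1 (R = -6 + 3*((2 + 3*(-4)*(1 - 2))*(⅙)) = -6 + 3*((2 + 3*(-4)*(-1))*(⅙)) = -6 + 3*((2 + 12)*(⅙)) = -6 + 3*(14*(⅙)) = -6 + 3*(7/3) = -6 + 7 = 1)
N(l) = 1/l
N(-41)/G = 1/(-41*76023) = -1/41*1/76023 = -1/3116943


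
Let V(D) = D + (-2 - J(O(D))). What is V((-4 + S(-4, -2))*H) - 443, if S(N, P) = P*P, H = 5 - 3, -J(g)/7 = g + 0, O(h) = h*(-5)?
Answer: -445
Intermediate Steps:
O(h) = -5*h
J(g) = -7*g (J(g) = -7*(g + 0) = -7*g)
H = 2
S(N, P) = P²
V(D) = -2 - 34*D (V(D) = D + (-2 - (-7)*(-5*D)) = D + (-2 - 35*D) = -2 - 34*D)
V((-4 + S(-4, -2))*H) - 443 = (-2 - 34*(-4 + (-2)²)*2) - 443 = (-2 - 34*(-4 + 4)*2) - 443 = (-2 - 0*2) - 443 = (-2 - 34*0) - 443 = (-2 + 0) - 443 = -2 - 443 = -445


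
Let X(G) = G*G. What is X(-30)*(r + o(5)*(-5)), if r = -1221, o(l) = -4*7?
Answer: -972900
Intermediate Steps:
o(l) = -28
X(G) = G²
X(-30)*(r + o(5)*(-5)) = (-30)²*(-1221 - 28*(-5)) = 900*(-1221 + 140) = 900*(-1081) = -972900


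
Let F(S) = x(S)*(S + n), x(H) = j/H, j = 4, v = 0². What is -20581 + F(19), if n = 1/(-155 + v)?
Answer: -60599269/2945 ≈ -20577.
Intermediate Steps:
v = 0
n = -1/155 (n = 1/(-155 + 0) = 1/(-155) = -1/155 ≈ -0.0064516)
x(H) = 4/H
F(S) = 4*(-1/155 + S)/S (F(S) = (4/S)*(S - 1/155) = (4/S)*(-1/155 + S) = 4*(-1/155 + S)/S)
-20581 + F(19) = -20581 + (4 - 4/155/19) = -20581 + (4 - 4/155*1/19) = -20581 + (4 - 4/2945) = -20581 + 11776/2945 = -60599269/2945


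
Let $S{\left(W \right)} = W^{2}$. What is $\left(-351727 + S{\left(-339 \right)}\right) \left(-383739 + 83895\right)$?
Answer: $71004858264$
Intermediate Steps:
$\left(-351727 + S{\left(-339 \right)}\right) \left(-383739 + 83895\right) = \left(-351727 + \left(-339\right)^{2}\right) \left(-383739 + 83895\right) = \left(-351727 + 114921\right) \left(-299844\right) = \left(-236806\right) \left(-299844\right) = 71004858264$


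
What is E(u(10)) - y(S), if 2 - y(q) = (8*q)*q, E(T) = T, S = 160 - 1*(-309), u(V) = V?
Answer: 1759696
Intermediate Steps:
S = 469 (S = 160 + 309 = 469)
y(q) = 2 - 8*q² (y(q) = 2 - 8*q*q = 2 - 8*q²)
E(u(10)) - y(S) = 10 - (2 - 8*469²) = 10 - (2 - 8*219961) = 10 - (2 - 1759688) = 10 - 1*(-1759686) = 10 + 1759686 = 1759696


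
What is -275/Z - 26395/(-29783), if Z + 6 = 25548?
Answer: 60544615/69156126 ≈ 0.87548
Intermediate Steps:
Z = 25542 (Z = -6 + 25548 = 25542)
-275/Z - 26395/(-29783) = -275/25542 - 26395/(-29783) = -275*1/25542 - 26395*(-1/29783) = -25/2322 + 26395/29783 = 60544615/69156126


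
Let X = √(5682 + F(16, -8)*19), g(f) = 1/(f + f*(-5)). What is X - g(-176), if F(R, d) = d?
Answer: -1/704 + √5530 ≈ 74.363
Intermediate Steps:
g(f) = -1/(4*f) (g(f) = 1/(f - 5*f) = 1/(-4*f) = -1/(4*f))
X = √5530 (X = √(5682 - 8*19) = √(5682 - 152) = √5530 ≈ 74.364)
X - g(-176) = √5530 - (-1)/(4*(-176)) = √5530 - (-1)*(-1)/(4*176) = √5530 - 1*1/704 = √5530 - 1/704 = -1/704 + √5530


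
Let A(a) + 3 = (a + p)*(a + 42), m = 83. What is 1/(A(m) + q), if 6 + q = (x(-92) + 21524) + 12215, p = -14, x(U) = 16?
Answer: 1/42371 ≈ 2.3601e-5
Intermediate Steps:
A(a) = -3 + (-14 + a)*(42 + a) (A(a) = -3 + (a - 14)*(a + 42) = -3 + (-14 + a)*(42 + a))
q = 33749 (q = -6 + ((16 + 21524) + 12215) = -6 + (21540 + 12215) = -6 + 33755 = 33749)
1/(A(m) + q) = 1/((-591 + 83**2 + 28*83) + 33749) = 1/((-591 + 6889 + 2324) + 33749) = 1/(8622 + 33749) = 1/42371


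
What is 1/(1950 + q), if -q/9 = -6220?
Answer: 1/57930 ≈ 1.7262e-5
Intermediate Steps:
q = 55980 (q = -9*(-6220) = 55980)
1/(1950 + q) = 1/(1950 + 55980) = 1/57930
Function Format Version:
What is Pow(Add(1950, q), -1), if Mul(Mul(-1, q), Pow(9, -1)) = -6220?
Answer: Rational(1, 57930) ≈ 1.7262e-5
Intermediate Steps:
q = 55980 (q = Mul(-9, -6220) = 55980)
Pow(Add(1950, q), -1) = Pow(Add(1950, 55980), -1) = Pow(57930, -1) = Rational(1, 57930)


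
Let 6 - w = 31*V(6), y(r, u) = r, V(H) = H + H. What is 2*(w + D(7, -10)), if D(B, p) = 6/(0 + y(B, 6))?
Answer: -5112/7 ≈ -730.29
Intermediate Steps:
V(H) = 2*H
D(B, p) = 6/B (D(B, p) = 6/(0 + B) = 6/B)
w = -366 (w = 6 - 31*2*6 = 6 - 31*12 = 6 - 1*372 = 6 - 372 = -366)
2*(w + D(7, -10)) = 2*(-366 + 6/7) = 2*(-2556/7) = -5112/7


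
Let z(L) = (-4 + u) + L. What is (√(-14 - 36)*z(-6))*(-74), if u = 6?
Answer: 1480*I*√2 ≈ 2093.0*I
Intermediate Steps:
z(L) = 2 + L (z(L) = (-4 + 6) + L = 2 + L)
(√(-14 - 36)*z(-6))*(-74) = (√(-14 - 36)*(2 - 6))*(-74) = (√(-50)*(-4))*(-74) = ((5*I*√2)*(-4))*(-74) = -20*I*√2*(-74) = 1480*I*√2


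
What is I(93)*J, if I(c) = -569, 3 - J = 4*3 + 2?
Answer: 6259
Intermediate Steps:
J = -11 (J = 3 - (4*3 + 2) = 3 - (12 + 2) = 3 - 1*14 = 3 - 14 = -11)
I(93)*J = -569*(-11) = 6259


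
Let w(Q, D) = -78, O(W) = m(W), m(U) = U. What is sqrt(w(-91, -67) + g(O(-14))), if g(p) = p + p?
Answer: I*sqrt(106) ≈ 10.296*I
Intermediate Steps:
O(W) = W
g(p) = 2*p
sqrt(w(-91, -67) + g(O(-14))) = sqrt(-78 + 2*(-14)) = sqrt(-78 - 28) = sqrt(-106) = I*sqrt(106)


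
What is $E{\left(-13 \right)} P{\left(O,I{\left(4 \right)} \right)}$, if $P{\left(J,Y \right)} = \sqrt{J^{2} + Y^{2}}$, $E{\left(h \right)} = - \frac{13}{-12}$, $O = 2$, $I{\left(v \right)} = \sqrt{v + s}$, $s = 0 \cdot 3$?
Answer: $\frac{13 \sqrt{2}}{6} \approx 3.0641$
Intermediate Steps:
$s = 0$
$I{\left(v \right)} = \sqrt{v}$ ($I{\left(v \right)} = \sqrt{v + 0} = \sqrt{v}$)
$E{\left(h \right)} = \frac{13}{12}$ ($E{\left(h \right)} = \left(-13\right) \left(- \frac{1}{12}\right) = \frac{13}{12}$)
$E{\left(-13 \right)} P{\left(O,I{\left(4 \right)} \right)} = \frac{13 \sqrt{2^{2} + \left(\sqrt{4}\right)^{2}}}{12} = \frac{13 \sqrt{4 + 2^{2}}}{12} = \frac{13 \sqrt{4 + 4}}{12} = \frac{13 \sqrt{8}}{12} = \frac{13 \cdot 2 \sqrt{2}}{12} = \frac{13 \sqrt{2}}{6}$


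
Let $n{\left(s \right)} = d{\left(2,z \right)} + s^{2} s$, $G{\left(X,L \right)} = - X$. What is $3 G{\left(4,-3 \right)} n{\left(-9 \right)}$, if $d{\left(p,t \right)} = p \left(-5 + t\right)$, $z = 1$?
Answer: $8844$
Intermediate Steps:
$n{\left(s \right)} = -8 + s^{3}$ ($n{\left(s \right)} = 2 \left(-5 + 1\right) + s^{2} s = 2 \left(-4\right) + s^{3} = -8 + s^{3}$)
$3 G{\left(4,-3 \right)} n{\left(-9 \right)} = 3 \left(\left(-1\right) 4\right) \left(-8 + \left(-9\right)^{3}\right) = 3 \left(-4\right) \left(-8 - 729\right) = \left(-12\right) \left(-737\right) = 8844$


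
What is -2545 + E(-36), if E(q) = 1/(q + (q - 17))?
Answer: -226506/89 ≈ -2545.0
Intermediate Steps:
E(q) = 1/(-17 + 2*q) (E(q) = 1/(q + (-17 + q)) = 1/(-17 + 2*q))
-2545 + E(-36) = -2545 + 1/(-17 + 2*(-36)) = -2545 + 1/(-17 - 72) = -2545 + 1/(-89) = -2545 - 1/89 = -226506/89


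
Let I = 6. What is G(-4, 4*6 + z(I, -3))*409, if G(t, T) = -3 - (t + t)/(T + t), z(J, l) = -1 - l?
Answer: -11861/11 ≈ -1078.3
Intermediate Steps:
G(t, T) = -3 - 2*t/(T + t)
G(-4, 4*6 + z(I, -3))*409 = ((-5*(-4) - 3*(4*6 + (-1 - 1*(-3))))/((4*6 + (-1 - 1*(-3))) - 4))*409 = ((20 - 3*(24 + (-1 + 3)))/((24 + (-1 + 3)) - 4))*409 = ((20 - 3*(24 + 2))/((24 + 2) - 4))*409 = ((20 - 3*26)/(26 - 4))*409 = ((20 - 78)/22)*409 = ((1/22)*(-58))*409 = -29/11*409 = -11861/11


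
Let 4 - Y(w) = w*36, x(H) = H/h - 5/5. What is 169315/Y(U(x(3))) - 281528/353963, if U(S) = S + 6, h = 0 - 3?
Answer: -11994131853/9910964 ≈ -1210.2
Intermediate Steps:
h = -3
x(H) = -1 - H/3 (x(H) = H/(-3) - 5/5 = H*(-⅓) - 5*⅕ = -H/3 - 1 = -1 - H/3)
U(S) = 6 + S
Y(w) = 4 - 36*w (Y(w) = 4 - w*36 = 4 - 36*w)
169315/Y(U(x(3))) - 281528/353963 = 169315/(4 - 36*(6 + (-1 - ⅓*3))) - 281528/353963 = 169315/(4 - 36*(6 + (-1 - 1))) - 281528*1/353963 = 169315/(4 - 36*(6 - 2)) - 281528/353963 = 169315/(4 - 36*4) - 281528/353963 = 169315/(4 - 144) - 281528/353963 = 169315/(-140) - 281528/353963 = 169315*(-1/140) - 281528/353963 = -33863/28 - 281528/353963 = -11994131853/9910964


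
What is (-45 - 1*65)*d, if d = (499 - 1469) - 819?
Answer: 196790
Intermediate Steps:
d = -1789 (d = -970 - 819 = -1789)
(-45 - 1*65)*d = (-45 - 1*65)*(-1789) = (-45 - 65)*(-1789) = -110*(-1789) = 196790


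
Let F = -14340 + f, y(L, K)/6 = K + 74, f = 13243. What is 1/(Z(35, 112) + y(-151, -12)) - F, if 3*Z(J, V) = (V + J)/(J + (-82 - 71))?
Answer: 48100277/43847 ≈ 1097.0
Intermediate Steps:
y(L, K) = 444 + 6*K (y(L, K) = 6*(K + 74) = 6*(74 + K) = 444 + 6*K)
Z(J, V) = (J + V)/(3*(-153 + J)) (Z(J, V) = ((V + J)/(J + (-82 - 71)))/3 = ((J + V)/(J - 153))/3 = ((J + V)/(-153 + J))/3 = (J + V)/(3*(-153 + J)))
F = -1097 (F = -14340 + 13243 = -1097)
1/(Z(35, 112) + y(-151, -12)) - F = 1/((35 + 112)/(3*(-153 + 35)) + (444 + 6*(-12))) - 1*(-1097) = 1/((⅓)*147/(-118) + (444 - 72)) + 1097 = 1/((⅓)*(-1/118)*147 + 372) + 1097 = 1/(-49/118 + 372) + 1097 = 1/(43847/118) + 1097 = 118/43847 + 1097 = 48100277/43847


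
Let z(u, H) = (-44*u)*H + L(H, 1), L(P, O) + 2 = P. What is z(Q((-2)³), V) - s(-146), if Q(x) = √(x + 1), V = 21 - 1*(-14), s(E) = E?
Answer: 179 - 1540*I*√7 ≈ 179.0 - 4074.5*I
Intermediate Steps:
V = 35 (V = 21 + 14 = 35)
L(P, O) = -2 + P
Q(x) = √(1 + x)
z(u, H) = -2 + H - 44*H*u (z(u, H) = (-44*u)*H + (-2 + H) = -44*H*u + (-2 + H) = -2 + H - 44*H*u)
z(Q((-2)³), V) - s(-146) = (-2 + 35 - 44*35*√(1 + (-2)³)) - 1*(-146) = (-2 + 35 - 44*35*√(1 - 8)) + 146 = (-2 + 35 - 44*35*√(-7)) + 146 = (-2 + 35 - 44*35*I*√7) + 146 = (-2 + 35 - 1540*I*√7) + 146 = (33 - 1540*I*√7) + 146 = 179 - 1540*I*√7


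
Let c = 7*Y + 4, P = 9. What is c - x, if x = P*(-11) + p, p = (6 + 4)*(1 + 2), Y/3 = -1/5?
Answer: 344/5 ≈ 68.800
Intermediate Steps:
Y = -⅗ (Y = 3*(-1/5) = 3*(-1*⅕) = 3*(-⅕) = -⅗ ≈ -0.60000)
p = 30 (p = 10*3 = 30)
c = -⅕ (c = 7*(-⅗) + 4 = -21/5 + 4 = -⅕ ≈ -0.20000)
x = -69 (x = 9*(-11) + 30 = -99 + 30 = -69)
c - x = -⅕ - 1*(-69) = -⅕ + 69 = 344/5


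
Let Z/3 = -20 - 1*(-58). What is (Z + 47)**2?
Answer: 25921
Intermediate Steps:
Z = 114 (Z = 3*(-20 - 1*(-58)) = 3*(-20 + 58) = 3*38 = 114)
(Z + 47)**2 = (114 + 47)**2 = 161**2 = 25921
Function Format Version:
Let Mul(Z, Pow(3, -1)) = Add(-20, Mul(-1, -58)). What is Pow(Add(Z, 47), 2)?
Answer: 25921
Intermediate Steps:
Z = 114 (Z = Mul(3, Add(-20, Mul(-1, -58))) = Mul(3, Add(-20, 58)) = Mul(3, 38) = 114)
Pow(Add(Z, 47), 2) = Pow(Add(114, 47), 2) = Pow(161, 2) = 25921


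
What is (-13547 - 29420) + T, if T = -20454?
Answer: -63421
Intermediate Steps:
(-13547 - 29420) + T = (-13547 - 29420) - 20454 = -42967 - 20454 = -63421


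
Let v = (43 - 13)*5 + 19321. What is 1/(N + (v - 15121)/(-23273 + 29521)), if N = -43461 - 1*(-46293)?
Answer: 3124/8849343 ≈ 0.00035302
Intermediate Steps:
v = 19471 (v = 30*5 + 19321 = 150 + 19321 = 19471)
N = 2832 (N = -43461 + 46293 = 2832)
1/(N + (v - 15121)/(-23273 + 29521)) = 1/(2832 + (19471 - 15121)/(-23273 + 29521)) = 1/(2832 + 4350/6248) = 1/(2832 + 4350*(1/6248)) = 1/(2832 + 2175/3124) = 1/(8849343/3124) = 3124/8849343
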